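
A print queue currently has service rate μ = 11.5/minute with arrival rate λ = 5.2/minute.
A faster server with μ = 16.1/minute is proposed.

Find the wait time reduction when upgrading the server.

System 1: ρ₁ = 5.2/11.5 = 0.4522, W₁ = 1/(11.5-5.2) = 0.15873
System 2: ρ₂ = 5.2/16.1 = 0.3230, W₂ = 1/(16.1-5.2) = 0.091743
Improvement: (W₁-W₂)/W₁ = (0.15873-0.091743)/0.15873 = 42.20%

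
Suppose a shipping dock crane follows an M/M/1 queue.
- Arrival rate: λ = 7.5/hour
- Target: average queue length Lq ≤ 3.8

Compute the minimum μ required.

For M/M/1: Lq = λ²/(μ(μ-λ))
Need Lq ≤ 3.8, i.e. μ(μ-λ) ≥ λ²/3.8
μ² - 7.5μ - 56.25/3.8 ≥ 0  →  μ² - 7.5μ - 14.802632 ≥ 0
Quadratic formula (positive root): μ = [λ + √(λ² + 4×14.802632)]/2
Discriminant: 56.25 + 4×14.802632 = 115.46053, √115.46053 = 10.74526
μ ≥ (7.5 + 10.74526)/2 = 9.1226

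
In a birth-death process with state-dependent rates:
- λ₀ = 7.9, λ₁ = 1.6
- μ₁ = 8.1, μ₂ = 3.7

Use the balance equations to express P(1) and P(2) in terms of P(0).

Balance equations:
State 0: λ₀P₀ = μ₁P₁ → P₁ = (λ₀/μ₁)P₀ = (7.9/8.1)P₀ = 0.9753P₀
State 1: P₂ = (λ₀λ₁)/(μ₁μ₂)P₀ = (7.9×1.6)/(8.1×3.7)P₀ = 0.4218P₀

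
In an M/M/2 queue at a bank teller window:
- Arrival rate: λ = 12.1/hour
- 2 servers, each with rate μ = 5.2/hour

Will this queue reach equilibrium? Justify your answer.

Stability requires ρ = λ/(cμ) < 1
ρ = 12.1/(2 × 5.2) = 12.1/10.40 = 1.1635
Since 1.1635 ≥ 1, the system is UNSTABLE.
Need c > λ/μ = 12.1/5.2 = 2.33.
Minimum servers needed: c = 3.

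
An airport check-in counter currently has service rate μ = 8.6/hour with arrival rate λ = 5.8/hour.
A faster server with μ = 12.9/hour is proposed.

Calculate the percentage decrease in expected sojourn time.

System 1: ρ₁ = 5.8/8.6 = 0.6744, W₁ = 1/(8.6-5.8) = 0.35714
System 2: ρ₂ = 5.8/12.9 = 0.4496, W₂ = 1/(12.9-5.8) = 0.14085
Improvement: (W₁-W₂)/W₁ = (0.35714-0.14085)/0.35714 = 60.56%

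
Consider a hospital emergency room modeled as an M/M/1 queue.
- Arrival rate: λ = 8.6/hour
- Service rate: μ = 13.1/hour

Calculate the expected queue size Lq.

ρ = λ/μ = 8.6/13.1 = 0.6565
For M/M/1: Lq = λ²/(μ(μ-λ))
Lq = 73.96/(13.1 × 4.50)
Lq = 1.2546 patients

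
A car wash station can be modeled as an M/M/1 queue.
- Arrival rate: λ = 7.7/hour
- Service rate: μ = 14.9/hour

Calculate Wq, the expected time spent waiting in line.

First, compute utilization: ρ = λ/μ = 7.7/14.9 = 0.5168
For M/M/1: Wq = λ/(μ(μ-λ))
Wq = 7.7/(14.9 × (14.9-7.7))
Wq = 7.7/(14.9 × 7.20)
Wq = 0.07177 hours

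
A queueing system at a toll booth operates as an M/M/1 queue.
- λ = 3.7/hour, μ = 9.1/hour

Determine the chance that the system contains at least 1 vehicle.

ρ = λ/μ = 3.7/9.1 = 0.4066
P(N ≥ n) = ρⁿ
P(N ≥ 1) = 0.4066^1
P(N ≥ 1) = 0.4066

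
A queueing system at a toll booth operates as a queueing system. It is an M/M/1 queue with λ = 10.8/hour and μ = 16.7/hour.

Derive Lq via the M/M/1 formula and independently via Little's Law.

Method 1 (direct): Lq = λ²/(μ(μ-λ)) = 116.64/(16.7 × 5.90) = 1.1838

Method 2 (Little's Law):
W = 1/(μ-λ) = 1/5.90 = 0.16949
Wq = W - 1/μ = 0.16949 - 0.059880 = 0.10961
Lq = λWq = 10.8 × 0.10961 = 1.1838 ✔ (matches Method 1)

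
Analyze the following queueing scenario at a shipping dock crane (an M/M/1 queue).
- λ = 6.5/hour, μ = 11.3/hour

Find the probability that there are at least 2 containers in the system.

ρ = λ/μ = 6.5/11.3 = 0.5752
P(N ≥ n) = ρⁿ
P(N ≥ 2) = 0.5752^2
P(N ≥ 2) = 0.3309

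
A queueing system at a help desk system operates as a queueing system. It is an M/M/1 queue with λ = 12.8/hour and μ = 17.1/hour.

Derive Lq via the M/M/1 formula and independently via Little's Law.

Method 1 (direct): Lq = λ²/(μ(μ-λ)) = 163.84/(17.1 × 4.30) = 2.2282

Method 2 (Little's Law):
W = 1/(μ-λ) = 1/4.30 = 0.23256
Wq = W - 1/μ = 0.23256 - 0.058480 = 0.17408
Lq = λWq = 12.8 × 0.17408 = 2.2282 ✔ (matches Method 1)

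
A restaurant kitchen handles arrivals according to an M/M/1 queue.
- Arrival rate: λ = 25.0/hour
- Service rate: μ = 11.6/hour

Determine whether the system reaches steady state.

Stability requires ρ = λ/(cμ) < 1
ρ = 25.0/(1 × 11.6) = 25.0/11.60 = 2.1552
Since 2.1552 ≥ 1, the system is UNSTABLE.
Queue grows without bound. Need μ > λ = 25.0.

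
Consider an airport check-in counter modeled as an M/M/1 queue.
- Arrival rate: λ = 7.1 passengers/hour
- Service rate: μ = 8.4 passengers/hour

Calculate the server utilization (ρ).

Server utilization: ρ = λ/μ
ρ = 7.1/8.4 = 0.8452
The server is busy 84.52% of the time.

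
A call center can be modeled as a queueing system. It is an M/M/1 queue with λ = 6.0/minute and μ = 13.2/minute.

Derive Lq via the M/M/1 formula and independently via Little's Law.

Method 1 (direct): Lq = λ²/(μ(μ-λ)) = 36.00/(13.2 × 7.20) = 0.3788

Method 2 (Little's Law):
W = 1/(μ-λ) = 1/7.20 = 0.13889
Wq = W - 1/μ = 0.13889 - 0.075758 = 0.06313
Lq = λWq = 6.0 × 0.06313 = 0.3788 ✔ (matches Method 1)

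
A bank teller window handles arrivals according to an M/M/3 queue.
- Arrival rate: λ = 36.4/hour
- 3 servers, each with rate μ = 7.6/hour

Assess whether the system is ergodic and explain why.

Stability requires ρ = λ/(cμ) < 1
ρ = 36.4/(3 × 7.6) = 36.4/22.80 = 1.5965
Since 1.5965 ≥ 1, the system is UNSTABLE.
Need c > λ/μ = 36.4/7.6 = 4.79.
Minimum servers needed: c = 5.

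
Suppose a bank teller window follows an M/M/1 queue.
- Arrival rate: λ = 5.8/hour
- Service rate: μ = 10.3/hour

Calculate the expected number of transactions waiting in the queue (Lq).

ρ = λ/μ = 5.8/10.3 = 0.5631
For M/M/1: Lq = λ²/(μ(μ-λ))
Lq = 33.64/(10.3 × 4.50)
Lq = 0.7258 transactions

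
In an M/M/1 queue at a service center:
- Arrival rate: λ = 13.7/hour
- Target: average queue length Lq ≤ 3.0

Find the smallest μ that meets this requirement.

For M/M/1: Lq = λ²/(μ(μ-λ))
Need Lq ≤ 3.0, i.e. μ(μ-λ) ≥ λ²/3.0
μ² - 13.7μ - 187.69/3.0 ≥ 0  →  μ² - 13.7μ - 62.56333 ≥ 0
Quadratic formula (positive root): μ = [λ + √(λ² + 4×62.56333)]/2
Discriminant: 187.69 + 4×62.56333 = 437.9433, √437.9433 = 20.9271
μ ≥ (13.7 + 20.9271)/2 = 17.3135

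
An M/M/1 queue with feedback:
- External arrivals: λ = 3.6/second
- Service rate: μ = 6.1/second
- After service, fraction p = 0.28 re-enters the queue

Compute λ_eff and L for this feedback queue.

Effective arrival rate: λ_eff = λ/(1-p) = 3.6/(1-0.28) = 3.6/0.72 = 5.0000
ρ = λ_eff/μ = 5.0000/6.1 = 0.819672
L = ρ/(1-ρ) = 0.819672/(1-0.819672) = 4.5455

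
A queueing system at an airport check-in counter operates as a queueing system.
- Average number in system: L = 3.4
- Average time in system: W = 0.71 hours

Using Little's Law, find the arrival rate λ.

Little's Law: L = λW, so λ = L/W
λ = 3.4/0.71 = 4.7887 passengers/hour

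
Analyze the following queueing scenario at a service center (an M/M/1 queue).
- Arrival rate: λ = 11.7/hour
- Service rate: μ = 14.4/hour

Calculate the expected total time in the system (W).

First, compute utilization: ρ = λ/μ = 11.7/14.4 = 0.8125
For M/M/1: W = 1/(μ-λ)
W = 1/(14.4-11.7) = 1/2.70
W = 0.3704 hours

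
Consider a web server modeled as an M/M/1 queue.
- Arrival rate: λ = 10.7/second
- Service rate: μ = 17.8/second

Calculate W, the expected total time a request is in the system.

First, compute utilization: ρ = λ/μ = 10.7/17.8 = 0.6011
For M/M/1: W = 1/(μ-λ)
W = 1/(17.8-10.7) = 1/7.10
W = 0.1408 seconds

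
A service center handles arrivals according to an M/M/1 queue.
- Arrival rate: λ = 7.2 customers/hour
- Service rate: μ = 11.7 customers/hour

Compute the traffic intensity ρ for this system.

Server utilization: ρ = λ/μ
ρ = 7.2/11.7 = 0.6154
The server is busy 61.54% of the time.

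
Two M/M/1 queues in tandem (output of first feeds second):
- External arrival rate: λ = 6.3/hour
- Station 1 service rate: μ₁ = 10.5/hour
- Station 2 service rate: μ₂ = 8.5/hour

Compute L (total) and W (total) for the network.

By Jackson's theorem, each station behaves as independent M/M/1.
Station 1: ρ₁ = 6.3/10.5 = 0.6000, L₁ = ρ₁/(1-ρ₁) = λ/(μ₁-λ) = 6.3/4.20 = 1.5000
Station 2: ρ₂ = 6.3/8.5 = 0.7412, L₂ = ρ₂/(1-ρ₂) = λ/(μ₂-λ) = 6.3/2.20 = 2.8636
Total: L = L₁ + L₂ = 1.5000 + 2.8636 = 4.3636
W = L/λ = 4.3636/6.3 = 0.6926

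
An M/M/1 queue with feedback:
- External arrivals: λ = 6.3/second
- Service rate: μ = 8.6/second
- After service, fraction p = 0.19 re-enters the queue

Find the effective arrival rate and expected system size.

Effective arrival rate: λ_eff = λ/(1-p) = 6.3/(1-0.19) = 6.3/0.81 = 7.77778
ρ = λ_eff/μ = 7.77778/8.6 = 0.904393
L = ρ/(1-ρ) = 0.904393/(1-0.904393) = 9.4595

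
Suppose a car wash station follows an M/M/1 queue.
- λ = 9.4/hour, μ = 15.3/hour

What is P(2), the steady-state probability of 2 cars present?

ρ = λ/μ = 9.4/15.3 = 0.6144
P(n) = (1-ρ)ρⁿ
P(2) = (1-0.6144) × 0.6144^2
P(2) = 0.3856 × 0.3775
P(2) = 0.1456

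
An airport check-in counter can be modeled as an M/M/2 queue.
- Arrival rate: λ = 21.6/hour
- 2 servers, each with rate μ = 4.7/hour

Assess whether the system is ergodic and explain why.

Stability requires ρ = λ/(cμ) < 1
ρ = 21.6/(2 × 4.7) = 21.6/9.40 = 2.2979
Since 2.2979 ≥ 1, the system is UNSTABLE.
Need c > λ/μ = 21.6/4.7 = 4.60.
Minimum servers needed: c = 5.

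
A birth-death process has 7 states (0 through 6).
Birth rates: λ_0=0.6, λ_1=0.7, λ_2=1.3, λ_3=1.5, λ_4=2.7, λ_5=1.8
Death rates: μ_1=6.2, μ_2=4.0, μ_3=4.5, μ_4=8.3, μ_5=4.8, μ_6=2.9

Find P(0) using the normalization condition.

Ratios P(n)/P(0) = (λ₀···λₙ₋₁)/(μ₁···μₙ):
P(1)/P(0) = (0.6)/(6.2) = 0.09677
P(2)/P(0) = (0.6×0.7)/(6.2×4.0) = 0.01694
P(3)/P(0) = (0.6×0.7×1.3)/(6.2×4.0×4.5) = 0.004892
P(4)/P(0) = (0.6×0.7×1.3×1.5)/(6.2×4.0×4.5×8.3) = 0.0008842
P(5)/P(0) = (0.6×0.7×1.3×1.5×2.7)/(6.2×4.0×4.5×8.3×4.8) = 0.0004974
P(6)/P(0) = (0.6×0.7×1.3×1.5×2.7×1.8)/(6.2×4.0×4.5×8.3×4.8×2.9) = 0.0003087

Normalization: ∑ P(n) = 1
P(0) × (1.0000 + 0.09677 + 0.01694 + 0.004892 + 0.0008842 + 0.0004974 + 0.0003087) = 1
P(0) × 1.1203 = 1
P(0) = 1/1.1203 = 0.8926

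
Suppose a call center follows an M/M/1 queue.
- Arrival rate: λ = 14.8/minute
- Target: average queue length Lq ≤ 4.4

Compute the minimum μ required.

For M/M/1: Lq = λ²/(μ(μ-λ))
Need Lq ≤ 4.4, i.e. μ(μ-λ) ≥ λ²/4.4
μ² - 14.8μ - 219.04/4.4 ≥ 0  →  μ² - 14.8μ - 49.78182 ≥ 0
Quadratic formula (positive root): μ = [λ + √(λ² + 4×49.78182)]/2
Discriminant: 219.04 + 4×49.78182 = 418.1673, √418.1673 = 20.44914
μ ≥ (14.8 + 20.44914)/2 = 17.6246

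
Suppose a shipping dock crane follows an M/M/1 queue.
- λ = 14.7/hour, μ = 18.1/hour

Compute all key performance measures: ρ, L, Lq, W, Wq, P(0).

Step 1: ρ = λ/μ = 14.7/18.1 = 0.8122
Step 2: L = λ/(μ-λ) = 14.7/3.40 = 4.3235
Step 3: Lq = λ²/(μ(μ-λ)) = 216.09/(18.1×3.40) = 3.5114
Step 4: W = 1/(μ-λ) = 1/3.40 = 0.294118
Step 5: Wq = λ/(μ(μ-λ)) = 14.7/(18.1×3.40) = 0.2389
Step 6: P(0) = 1-ρ = 0.1878
Verify: L = λW = 14.7×0.294118 = 4.3235 ✔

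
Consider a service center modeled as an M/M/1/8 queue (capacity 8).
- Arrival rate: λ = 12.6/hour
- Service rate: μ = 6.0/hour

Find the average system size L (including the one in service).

ρ = λ/μ = 12.6/6.0 = 2.1000
P₀ = (1-ρ)/(1-ρ^(K+1)) = (1-2.1000)/(1-2.1000^9) = -1.1000/-793.2800 = 0.001387
P_K = P₀×ρ^K = 0.0013866 × 2.1000^8 = 0.0013866 × 378.2286 = 0.5245
L = ρ[1 - (K+1)ρ^K + Kρ^(K+1)] / [(1-ρ)(1-ρ^(K+1))]
L = 2.1000 × (1 - 9×378.2286 + 8×794.2800) / ((1 - 2.1000) × (1 - 794.2800)) = 7.1023 customers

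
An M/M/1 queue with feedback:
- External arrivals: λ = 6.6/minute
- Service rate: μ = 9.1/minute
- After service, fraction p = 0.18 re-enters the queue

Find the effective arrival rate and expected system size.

Effective arrival rate: λ_eff = λ/(1-p) = 6.6/(1-0.18) = 6.6/0.82 = 8.04878
ρ = λ_eff/μ = 8.04878/9.1 = 0.884481
L = ρ/(1-ρ) = 0.884481/(1-0.884481) = 7.6566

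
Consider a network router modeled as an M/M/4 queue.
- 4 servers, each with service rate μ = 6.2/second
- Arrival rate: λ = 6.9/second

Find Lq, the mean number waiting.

Traffic intensity: ρ = λ/(cμ) = 6.9/(4×6.2) = 0.2782
Since ρ = 0.2782 < 1, system is stable.
Offered load a = λ/μ = cρ = 6.9/6.2 = 1.1129
P₀ = [ Σₙ₌₀^3 aⁿ/n! + a^4/(4!(1-ρ)) ]⁻¹
Σ = a^0/0! + a^1/1! + a^2/2! + a^3/3! = 1.0000 + 1.1129 + 0.6193 + 0.2297 = 2.9619
a^4/(4!(1-ρ)) = 1.5340/(24 × 0.72177) = 0.08856
P₀ = 1/(2.9619 + 0.08856) = 0.3278
Lq = P₀·a^4·ρ / (4!(1-ρ)²) = 0.3278 × 1.5340 × 0.2782 / (24 × 0.5210) = 0.01119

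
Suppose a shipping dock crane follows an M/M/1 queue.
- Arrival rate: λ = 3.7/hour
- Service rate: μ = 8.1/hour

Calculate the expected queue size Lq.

ρ = λ/μ = 3.7/8.1 = 0.4568
For M/M/1: Lq = λ²/(μ(μ-λ))
Lq = 13.69/(8.1 × 4.40)
Lq = 0.3841 containers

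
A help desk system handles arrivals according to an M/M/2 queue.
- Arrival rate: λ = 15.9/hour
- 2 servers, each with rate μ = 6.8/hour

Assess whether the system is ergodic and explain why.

Stability requires ρ = λ/(cμ) < 1
ρ = 15.9/(2 × 6.8) = 15.9/13.60 = 1.1691
Since 1.1691 ≥ 1, the system is UNSTABLE.
Need c > λ/μ = 15.9/6.8 = 2.34.
Minimum servers needed: c = 3.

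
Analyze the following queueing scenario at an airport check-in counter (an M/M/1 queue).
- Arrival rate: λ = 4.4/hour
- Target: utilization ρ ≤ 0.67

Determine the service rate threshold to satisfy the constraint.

ρ = λ/μ, so μ = λ/ρ
μ ≥ 4.4/0.67 = 6.5672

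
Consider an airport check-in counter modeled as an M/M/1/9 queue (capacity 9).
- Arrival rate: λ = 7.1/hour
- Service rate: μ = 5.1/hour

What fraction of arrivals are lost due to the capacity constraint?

ρ = λ/μ = 7.1/5.1 = 1.39216
P₀ = (1-ρ)/(1-ρ^(K+1)) = (1-1.39216)/(1-1.39216^10) = -0.3922/-26.3459 = 0.01489
P_K = P₀×ρ^K = 0.014885 × 1.39216^9 = 0.014885 × 19.6428 = 0.2924
Blocking probability = 29.24%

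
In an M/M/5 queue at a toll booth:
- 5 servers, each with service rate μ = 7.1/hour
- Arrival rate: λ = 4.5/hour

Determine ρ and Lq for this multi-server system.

Traffic intensity: ρ = λ/(cμ) = 4.5/(5×7.1) = 0.1268
Since ρ = 0.1268 < 1, system is stable.
Offered load a = λ/μ = cρ = 4.5/7.1 = 0.6338
P₀ = [ Σₙ₌₀^4 aⁿ/n! + a^5/(5!(1-ρ)) ]⁻¹
Σ = a^0/0! + a^1/1! + a^2/2! + a^3/3! + a^4/4! = 1.0000 + 0.63380 + 0.20085 + 0.042434 + 0.0067237 = 1.8838
a^5/(5!(1-ρ)) = 0.102275/(120 × 0.873239) = 0.0009760
P₀ = 1/(1.8838 + 0.0009760) = 0.5306
Lq = P₀·a^5·ρ / (5!(1-ρ)²) = 0.53056 × 0.10228 × 0.12676 / (120 × 0.76255) = 0.00007517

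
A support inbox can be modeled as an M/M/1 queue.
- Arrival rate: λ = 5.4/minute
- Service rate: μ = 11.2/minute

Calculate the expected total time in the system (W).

First, compute utilization: ρ = λ/μ = 5.4/11.2 = 0.4821
For M/M/1: W = 1/(μ-λ)
W = 1/(11.2-5.4) = 1/5.80
W = 0.1724 minutes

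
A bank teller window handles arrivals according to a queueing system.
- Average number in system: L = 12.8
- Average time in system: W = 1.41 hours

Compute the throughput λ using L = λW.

Little's Law: L = λW, so λ = L/W
λ = 12.8/1.41 = 9.0780 transactions/hour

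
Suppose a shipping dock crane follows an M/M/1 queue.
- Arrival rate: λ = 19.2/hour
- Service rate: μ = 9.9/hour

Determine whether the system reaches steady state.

Stability requires ρ = λ/(cμ) < 1
ρ = 19.2/(1 × 9.9) = 19.2/9.90 = 1.9394
Since 1.9394 ≥ 1, the system is UNSTABLE.
Queue grows without bound. Need μ > λ = 19.2.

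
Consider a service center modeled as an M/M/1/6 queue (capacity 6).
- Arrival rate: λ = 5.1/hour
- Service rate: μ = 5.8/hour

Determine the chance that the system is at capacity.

ρ = λ/μ = 5.1/5.8 = 0.87931
P₀ = (1-ρ)/(1-ρ^(K+1)) = (1-0.87931)/(1-0.87931^7) = 0.1207/0.5936 = 0.2033
P_K = P₀×ρ^K = 0.20333 × 0.87931^6 = 0.20333 × 0.46222 = 0.09398
Blocking probability = 9.40%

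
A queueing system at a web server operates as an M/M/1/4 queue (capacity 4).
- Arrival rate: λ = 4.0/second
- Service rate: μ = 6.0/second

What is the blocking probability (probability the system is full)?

ρ = λ/μ = 4.0/6.0 = 0.66667
P₀ = (1-ρ)/(1-ρ^(K+1)) = (1-0.66667)/(1-0.66667^5) = 0.3333/0.8683 = 0.3839
P_K = P₀×ρ^K = 0.38388 × 0.66667^4 = 0.38388 × 0.19753 = 0.07583
Blocking probability = 7.58%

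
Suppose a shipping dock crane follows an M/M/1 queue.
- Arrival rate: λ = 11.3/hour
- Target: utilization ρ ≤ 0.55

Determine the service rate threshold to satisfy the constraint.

ρ = λ/μ, so μ = λ/ρ
μ ≥ 11.3/0.55 = 20.5455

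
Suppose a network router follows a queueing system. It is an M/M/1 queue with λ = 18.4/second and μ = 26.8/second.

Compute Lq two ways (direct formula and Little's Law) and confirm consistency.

Method 1 (direct): Lq = λ²/(μ(μ-λ)) = 338.56/(26.8 × 8.40) = 1.5039

Method 2 (Little's Law):
W = 1/(μ-λ) = 1/8.40 = 0.1190476
Wq = W - 1/μ = 0.1190476 - 0.03731343 = 0.081734
Lq = λWq = 18.4 × 0.081734 = 1.5039 ✔ (matches Method 1)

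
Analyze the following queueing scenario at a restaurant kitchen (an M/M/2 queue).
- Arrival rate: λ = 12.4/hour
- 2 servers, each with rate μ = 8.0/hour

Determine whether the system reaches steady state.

Stability requires ρ = λ/(cμ) < 1
ρ = 12.4/(2 × 8.0) = 12.4/16.00 = 0.7750
Since 0.7750 < 1, the system is STABLE.
The servers are busy 77.50% of the time.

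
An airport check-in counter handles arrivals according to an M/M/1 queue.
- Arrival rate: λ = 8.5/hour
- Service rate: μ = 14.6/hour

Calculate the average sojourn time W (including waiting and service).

First, compute utilization: ρ = λ/μ = 8.5/14.6 = 0.5822
For M/M/1: W = 1/(μ-λ)
W = 1/(14.6-8.5) = 1/6.10
W = 0.1639 hours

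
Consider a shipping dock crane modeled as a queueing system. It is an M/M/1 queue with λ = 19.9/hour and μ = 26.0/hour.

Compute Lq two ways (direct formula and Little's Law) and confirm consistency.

Method 1 (direct): Lq = λ²/(μ(μ-λ)) = 396.01/(26.0 × 6.10) = 2.4969

Method 2 (Little's Law):
W = 1/(μ-λ) = 1/6.10 = 0.16393
Wq = W - 1/μ = 0.16393 - 0.038462 = 0.12547
Lq = λWq = 19.9 × 0.12547 = 2.4969 ✔ (matches Method 1)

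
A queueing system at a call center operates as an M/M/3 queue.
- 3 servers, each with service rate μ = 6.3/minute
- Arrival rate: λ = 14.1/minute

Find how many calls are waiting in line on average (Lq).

Traffic intensity: ρ = λ/(cμ) = 14.1/(3×6.3) = 0.7460
Since ρ = 0.7460 < 1, system is stable.
Offered load a = λ/μ = cρ = 14.1/6.3 = 2.2381
P₀ = [ Σₙ₌₀^2 aⁿ/n! + a^3/(3!(1-ρ)) ]⁻¹
Σ = a^0/0! + a^1/1! + a^2/2! = 1.0000 + 2.2381 + 2.5045 = 5.7426
a^3/(3!(1-ρ)) = 11.2108/(6 × 0.253968) = 7.3571
P₀ = 1/(5.7426 + 7.3571) = 0.07634
Lq = P₀·a^3·ρ / (3!(1-ρ)²) = 0.076338 × 11.2108 × 0.74603 / (6 × 0.064500) = 1.6498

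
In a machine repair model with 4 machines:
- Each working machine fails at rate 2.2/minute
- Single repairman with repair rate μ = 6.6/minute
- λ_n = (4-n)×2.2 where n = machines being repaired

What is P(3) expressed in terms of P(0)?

P(3)/P(0) = ∏_{i=0}^{3-1} λ_i/μ_{i+1}
= (4-0)×2.2/6.6 × (4-1)×2.2/6.6 × (4-2)×2.2/6.6
= 0.8889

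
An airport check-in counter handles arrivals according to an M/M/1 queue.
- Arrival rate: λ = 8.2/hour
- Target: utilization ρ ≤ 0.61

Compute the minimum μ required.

ρ = λ/μ, so μ = λ/ρ
μ ≥ 8.2/0.61 = 13.4426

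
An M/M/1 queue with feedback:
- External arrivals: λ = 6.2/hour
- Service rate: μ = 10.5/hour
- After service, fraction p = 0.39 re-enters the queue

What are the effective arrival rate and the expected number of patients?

Effective arrival rate: λ_eff = λ/(1-p) = 6.2/(1-0.39) = 6.2/0.61 = 10.1639344
ρ = λ_eff/μ = 10.1639344/10.5 = 0.9679938
L = ρ/(1-ρ) = 0.9679938/(1-0.9679938) = 30.2439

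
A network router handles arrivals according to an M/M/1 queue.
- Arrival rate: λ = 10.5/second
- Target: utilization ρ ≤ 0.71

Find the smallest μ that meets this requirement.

ρ = λ/μ, so μ = λ/ρ
μ ≥ 10.5/0.71 = 14.7887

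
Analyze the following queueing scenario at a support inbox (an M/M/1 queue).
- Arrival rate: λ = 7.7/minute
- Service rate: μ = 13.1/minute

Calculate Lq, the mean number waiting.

ρ = λ/μ = 7.7/13.1 = 0.5878
For M/M/1: Lq = λ²/(μ(μ-λ))
Lq = 59.29/(13.1 × 5.40)
Lq = 0.8381 emails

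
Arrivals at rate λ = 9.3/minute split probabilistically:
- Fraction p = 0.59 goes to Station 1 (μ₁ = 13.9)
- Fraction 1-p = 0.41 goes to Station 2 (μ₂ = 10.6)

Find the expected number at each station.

Effective rates: λ₁ = 9.3×0.59 = 5.487, λ₂ = 9.3×0.41 = 3.813
Station 1: ρ₁ = 5.487/13.9 = 0.39475, L₁ = ρ₁/(1-ρ₁) = 0.39475/(1-0.39475) = 0.6522
Station 2: ρ₂ = 3.813/10.6 = 0.3597, L₂ = ρ₂/(1-ρ₂) = 0.3597/(1-0.3597) = 0.5618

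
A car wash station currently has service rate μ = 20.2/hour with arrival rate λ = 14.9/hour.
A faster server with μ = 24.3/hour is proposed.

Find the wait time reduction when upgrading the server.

System 1: ρ₁ = 14.9/20.2 = 0.7376, W₁ = 1/(20.2-14.9) = 0.18868
System 2: ρ₂ = 14.9/24.3 = 0.6132, W₂ = 1/(24.3-14.9) = 0.10638
Improvement: (W₁-W₂)/W₁ = (0.18868-0.10638)/0.18868 = 43.62%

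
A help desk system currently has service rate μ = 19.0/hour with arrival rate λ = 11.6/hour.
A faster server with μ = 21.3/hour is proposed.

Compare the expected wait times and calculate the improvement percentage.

System 1: ρ₁ = 11.6/19.0 = 0.6105, W₁ = 1/(19.0-11.6) = 0.135135
System 2: ρ₂ = 11.6/21.3 = 0.5446, W₂ = 1/(21.3-11.6) = 0.103093
Improvement: (W₁-W₂)/W₁ = (0.135135-0.103093)/0.135135 = 23.71%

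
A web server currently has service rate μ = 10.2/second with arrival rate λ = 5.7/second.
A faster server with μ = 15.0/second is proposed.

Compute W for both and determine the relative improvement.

System 1: ρ₁ = 5.7/10.2 = 0.5588, W₁ = 1/(10.2-5.7) = 0.22222
System 2: ρ₂ = 5.7/15.0 = 0.3800, W₂ = 1/(15.0-5.7) = 0.10753
Improvement: (W₁-W₂)/W₁ = (0.22222-0.10753)/0.22222 = 51.61%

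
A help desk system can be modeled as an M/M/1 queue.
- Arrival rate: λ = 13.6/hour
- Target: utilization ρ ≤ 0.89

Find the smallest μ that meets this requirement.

ρ = λ/μ, so μ = λ/ρ
μ ≥ 13.6/0.89 = 15.2809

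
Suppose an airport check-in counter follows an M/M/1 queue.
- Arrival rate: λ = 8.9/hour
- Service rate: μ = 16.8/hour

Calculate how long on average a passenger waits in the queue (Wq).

First, compute utilization: ρ = λ/μ = 8.9/16.8 = 0.5298
For M/M/1: Wq = λ/(μ(μ-λ))
Wq = 8.9/(16.8 × (16.8-8.9))
Wq = 8.9/(16.8 × 7.90)
Wq = 0.06706 hours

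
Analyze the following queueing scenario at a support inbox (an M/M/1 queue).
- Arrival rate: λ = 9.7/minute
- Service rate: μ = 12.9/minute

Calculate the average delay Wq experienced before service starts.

First, compute utilization: ρ = λ/μ = 9.7/12.9 = 0.7519
For M/M/1: Wq = λ/(μ(μ-λ))
Wq = 9.7/(12.9 × (12.9-9.7))
Wq = 9.7/(12.9 × 3.20)
Wq = 0.2350 minutes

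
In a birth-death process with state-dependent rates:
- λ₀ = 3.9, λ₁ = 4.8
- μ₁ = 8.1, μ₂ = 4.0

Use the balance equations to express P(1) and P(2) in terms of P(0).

Balance equations:
State 0: λ₀P₀ = μ₁P₁ → P₁ = (λ₀/μ₁)P₀ = (3.9/8.1)P₀ = 0.4815P₀
State 1: P₂ = (λ₀λ₁)/(μ₁μ₂)P₀ = (3.9×4.8)/(8.1×4.0)P₀ = 0.5778P₀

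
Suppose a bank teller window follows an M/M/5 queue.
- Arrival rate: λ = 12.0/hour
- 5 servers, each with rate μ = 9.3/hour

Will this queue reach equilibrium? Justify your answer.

Stability requires ρ = λ/(cμ) < 1
ρ = 12.0/(5 × 9.3) = 12.0/46.50 = 0.2581
Since 0.2581 < 1, the system is STABLE.
The servers are busy 25.81% of the time.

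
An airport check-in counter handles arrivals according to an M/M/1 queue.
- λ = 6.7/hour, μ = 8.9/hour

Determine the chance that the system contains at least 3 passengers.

ρ = λ/μ = 6.7/8.9 = 0.7528
P(N ≥ n) = ρⁿ
P(N ≥ 3) = 0.7528^3
P(N ≥ 3) = 0.4266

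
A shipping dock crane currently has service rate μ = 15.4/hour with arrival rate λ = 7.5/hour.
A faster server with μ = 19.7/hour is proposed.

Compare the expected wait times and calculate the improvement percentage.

System 1: ρ₁ = 7.5/15.4 = 0.4870, W₁ = 1/(15.4-7.5) = 0.1266
System 2: ρ₂ = 7.5/19.7 = 0.3807, W₂ = 1/(19.7-7.5) = 0.08197
Improvement: (W₁-W₂)/W₁ = (0.1266-0.08197)/0.1266 = 35.25%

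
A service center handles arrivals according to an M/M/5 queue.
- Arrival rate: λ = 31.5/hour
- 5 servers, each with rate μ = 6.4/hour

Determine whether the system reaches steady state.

Stability requires ρ = λ/(cμ) < 1
ρ = 31.5/(5 × 6.4) = 31.5/32.00 = 0.9844
Since 0.9844 < 1, the system is STABLE.
The servers are busy 98.44% of the time.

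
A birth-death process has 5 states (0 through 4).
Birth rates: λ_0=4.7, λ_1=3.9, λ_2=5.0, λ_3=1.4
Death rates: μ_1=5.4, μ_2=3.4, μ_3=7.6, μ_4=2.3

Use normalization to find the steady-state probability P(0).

Ratios P(n)/P(0) = (λ₀···λₙ₋₁)/(μ₁···μₙ):
P(1)/P(0) = (4.7)/(5.4) = 0.8704
P(2)/P(0) = (4.7×3.9)/(5.4×3.4) = 0.9984
P(3)/P(0) = (4.7×3.9×5.0)/(5.4×3.4×7.6) = 0.6568
P(4)/P(0) = (4.7×3.9×5.0×1.4)/(5.4×3.4×7.6×2.3) = 0.3998

Normalization: ∑ P(n) = 1
P(0) × (1.0000 + 0.8704 + 0.9984 + 0.6568 + 0.3998) = 1
P(0) × 3.9254 = 1
P(0) = 1/3.9254 = 0.2548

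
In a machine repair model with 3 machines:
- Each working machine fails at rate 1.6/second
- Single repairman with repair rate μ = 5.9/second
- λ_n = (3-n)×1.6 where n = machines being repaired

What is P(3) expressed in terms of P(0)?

P(3)/P(0) = ∏_{i=0}^{3-1} λ_i/μ_{i+1}
= (3-0)×1.6/5.9 × (3-1)×1.6/5.9 × (3-2)×1.6/5.9
= 0.1197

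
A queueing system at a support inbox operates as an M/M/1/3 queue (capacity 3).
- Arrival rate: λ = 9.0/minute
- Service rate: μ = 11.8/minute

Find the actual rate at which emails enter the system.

ρ = λ/μ = 9.0/11.8 = 0.76271
P₀ = (1-ρ)/(1-ρ^(K+1)) = (1-0.76271)/(1-0.76271^4) = 0.2373/0.6616 = 0.3587
P_K = P₀×ρ^K = 0.35866 × 0.76271^3 = 0.35866 × 0.44369 = 0.1591
λ_eff = λ(1-P_K) = 9.0 × (1 - 0.159136) = 9.0 × 0.840864 = 7.5678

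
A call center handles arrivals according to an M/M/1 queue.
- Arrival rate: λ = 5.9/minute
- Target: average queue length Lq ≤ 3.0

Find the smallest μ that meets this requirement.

For M/M/1: Lq = λ²/(μ(μ-λ))
Need Lq ≤ 3.0, i.e. μ(μ-λ) ≥ λ²/3.0
μ² - 5.9μ - 34.81/3.0 ≥ 0  →  μ² - 5.9μ - 11.60333 ≥ 0
Quadratic formula (positive root): μ = [λ + √(λ² + 4×11.60333)]/2
Discriminant: 34.81 + 4×11.60333 = 81.2233, √81.2233 = 9.0124
μ ≥ (5.9 + 9.0124)/2 = 7.4562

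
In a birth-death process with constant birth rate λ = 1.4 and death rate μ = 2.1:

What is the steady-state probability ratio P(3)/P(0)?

For constant rates: P(n)/P(0) = (λ/μ)^n
P(3)/P(0) = (1.4/2.1)^3 = 0.6667^3 = 0.2963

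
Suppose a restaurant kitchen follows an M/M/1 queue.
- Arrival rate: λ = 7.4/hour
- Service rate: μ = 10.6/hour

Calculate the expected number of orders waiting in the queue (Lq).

ρ = λ/μ = 7.4/10.6 = 0.6981
For M/M/1: Lq = λ²/(μ(μ-λ))
Lq = 54.76/(10.6 × 3.20)
Lq = 1.6144 orders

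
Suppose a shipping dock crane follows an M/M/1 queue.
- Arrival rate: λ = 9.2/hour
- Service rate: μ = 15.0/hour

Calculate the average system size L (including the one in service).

ρ = λ/μ = 9.2/15.0 = 0.6133
For M/M/1: L = λ/(μ-λ)
L = 9.2/(15.0-9.2) = 9.2/5.80
L = 1.5862 containers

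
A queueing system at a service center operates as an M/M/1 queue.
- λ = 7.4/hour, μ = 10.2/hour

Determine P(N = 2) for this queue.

ρ = λ/μ = 7.4/10.2 = 0.7255
P(n) = (1-ρ)ρⁿ
P(2) = (1-0.7255) × 0.7255^2
P(2) = 0.2745 × 0.5264
P(2) = 0.1445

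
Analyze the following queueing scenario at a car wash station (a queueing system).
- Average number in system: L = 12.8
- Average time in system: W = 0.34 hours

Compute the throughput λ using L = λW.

Little's Law: L = λW, so λ = L/W
λ = 12.8/0.34 = 37.6471 cars/hour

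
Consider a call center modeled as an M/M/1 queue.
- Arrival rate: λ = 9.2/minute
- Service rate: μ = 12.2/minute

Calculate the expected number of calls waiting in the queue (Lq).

ρ = λ/μ = 9.2/12.2 = 0.7541
For M/M/1: Lq = λ²/(μ(μ-λ))
Lq = 84.64/(12.2 × 3.00)
Lq = 2.3126 calls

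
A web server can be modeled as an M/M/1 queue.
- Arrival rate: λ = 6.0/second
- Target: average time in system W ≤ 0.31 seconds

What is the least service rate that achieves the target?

For M/M/1: W = 1/(μ-λ)
Need W ≤ 0.31, so 1/(μ-λ) ≤ 0.31
μ - λ ≥ 1/0.31 = 3.2258
μ ≥ 6.0 + 3.2258 = 9.2258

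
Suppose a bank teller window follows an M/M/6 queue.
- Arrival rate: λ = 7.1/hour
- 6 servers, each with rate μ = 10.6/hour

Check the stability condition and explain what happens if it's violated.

Stability requires ρ = λ/(cμ) < 1
ρ = 7.1/(6 × 10.6) = 7.1/63.60 = 0.1116
Since 0.1116 < 1, the system is STABLE.
The servers are busy 11.16% of the time.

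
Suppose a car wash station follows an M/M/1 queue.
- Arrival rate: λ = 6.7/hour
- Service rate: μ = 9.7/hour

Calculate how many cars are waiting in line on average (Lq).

ρ = λ/μ = 6.7/9.7 = 0.6907
For M/M/1: Lq = λ²/(μ(μ-λ))
Lq = 44.89/(9.7 × 3.00)
Lq = 1.5426 cars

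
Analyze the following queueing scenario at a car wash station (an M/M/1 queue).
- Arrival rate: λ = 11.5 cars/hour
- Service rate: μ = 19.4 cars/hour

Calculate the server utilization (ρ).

Server utilization: ρ = λ/μ
ρ = 11.5/19.4 = 0.5928
The server is busy 59.28% of the time.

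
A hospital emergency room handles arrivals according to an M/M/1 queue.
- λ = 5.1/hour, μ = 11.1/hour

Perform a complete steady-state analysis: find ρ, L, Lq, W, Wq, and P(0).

Step 1: ρ = λ/μ = 5.1/11.1 = 0.4595
Step 2: L = λ/(μ-λ) = 5.1/6.00 = 0.8500
Step 3: Lq = λ²/(μ(μ-λ)) = 26.01/(11.1×6.00) = 0.3905
Step 4: W = 1/(μ-λ) = 1/6.00 = 0.16667
Step 5: Wq = λ/(μ(μ-λ)) = 5.1/(11.1×6.00) = 0.07658
Step 6: P(0) = 1-ρ = 0.5405
Verify: L = λW = 5.1×0.16667 = 0.8500 ✔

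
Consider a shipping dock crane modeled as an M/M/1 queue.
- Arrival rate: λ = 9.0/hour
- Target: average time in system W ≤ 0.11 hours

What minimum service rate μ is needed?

For M/M/1: W = 1/(μ-λ)
Need W ≤ 0.11, so 1/(μ-λ) ≤ 0.11
μ - λ ≥ 1/0.11 = 9.0909
μ ≥ 9.0 + 9.0909 = 18.0909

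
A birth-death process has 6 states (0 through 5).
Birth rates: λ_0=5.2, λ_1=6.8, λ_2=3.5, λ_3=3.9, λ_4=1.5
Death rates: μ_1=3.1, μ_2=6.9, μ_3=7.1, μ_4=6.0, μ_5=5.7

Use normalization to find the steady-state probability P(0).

Ratios P(n)/P(0) = (λ₀···λₙ₋₁)/(μ₁···μₙ):
P(1)/P(0) = (5.2)/(3.1) = 1.6774
P(2)/P(0) = (5.2×6.8)/(3.1×6.9) = 1.6531
P(3)/P(0) = (5.2×6.8×3.5)/(3.1×6.9×7.1) = 0.8149
P(4)/P(0) = (5.2×6.8×3.5×3.9)/(3.1×6.9×7.1×6.0) = 0.5297
P(5)/P(0) = (5.2×6.8×3.5×3.9×1.5)/(3.1×6.9×7.1×6.0×5.7) = 0.1394

Normalization: ∑ P(n) = 1
P(0) × (1.0000 + 1.6774 + 1.6531 + 0.8149 + 0.5297 + 0.1394) = 1
P(0) × 5.8145 = 1
P(0) = 1/5.8145 = 0.1720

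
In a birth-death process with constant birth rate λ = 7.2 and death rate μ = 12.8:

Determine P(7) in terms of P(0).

For constant rates: P(n)/P(0) = (λ/μ)^n
P(7)/P(0) = (7.2/12.8)^7 = 0.5625^7 = 0.01782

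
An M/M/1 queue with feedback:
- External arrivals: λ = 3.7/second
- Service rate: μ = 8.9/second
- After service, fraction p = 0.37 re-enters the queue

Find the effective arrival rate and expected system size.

Effective arrival rate: λ_eff = λ/(1-p) = 3.7/(1-0.37) = 3.7/0.63 = 5.8730
ρ = λ_eff/μ = 5.8730/8.9 = 0.65989
L = ρ/(1-ρ) = 0.65989/(1-0.65989) = 1.9402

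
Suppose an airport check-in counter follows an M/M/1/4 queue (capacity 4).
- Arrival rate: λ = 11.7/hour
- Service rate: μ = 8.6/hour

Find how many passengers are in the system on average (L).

ρ = λ/μ = 11.7/8.6 = 1.36047
P₀ = (1-ρ)/(1-ρ^(K+1)) = (1-1.36047)/(1-1.36047^5) = -0.36047/-3.6606 = 0.09847
P_K = P₀×ρ^K = 0.09847 × 1.36047^4 = 0.09847 × 3.4258 = 0.3373
L = ρ[1 - (K+1)ρ^K + Kρ^(K+1)] / [(1-ρ)(1-ρ^(K+1))]
L = 1.36047 × (1 - 5×3.42575 + 4×4.66063) / ((1 - 1.36047) × (1 - 4.66063)) = 2.5917 passengers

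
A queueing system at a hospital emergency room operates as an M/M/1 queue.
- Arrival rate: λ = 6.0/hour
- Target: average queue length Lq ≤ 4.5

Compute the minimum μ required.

For M/M/1: Lq = λ²/(μ(μ-λ))
Need Lq ≤ 4.5, i.e. μ(μ-λ) ≥ λ²/4.5
μ² - 6.0μ - 36.00/4.5 ≥ 0  →  μ² - 6.0μ - 8.0000 ≥ 0
Quadratic formula (positive root): μ = [λ + √(λ² + 4×8.0000)]/2
Discriminant: 36.00 + 4×8.0000 = 68.0000, √68.0000 = 8.2462
μ ≥ (6.0 + 8.2462)/2 = 7.1231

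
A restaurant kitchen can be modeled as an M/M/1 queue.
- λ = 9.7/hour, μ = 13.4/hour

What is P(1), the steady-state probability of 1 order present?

ρ = λ/μ = 9.7/13.4 = 0.7239
P(n) = (1-ρ)ρⁿ
P(1) = (1-0.7239) × 0.7239^1
P(1) = 0.2761 × 0.7239
P(1) = 0.1999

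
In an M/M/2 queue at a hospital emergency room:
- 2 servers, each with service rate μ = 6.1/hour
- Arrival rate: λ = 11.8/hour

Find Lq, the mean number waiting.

Traffic intensity: ρ = λ/(cμ) = 11.8/(2×6.1) = 0.9672
Since ρ = 0.9672 < 1, system is stable.
Offered load a = λ/μ = cρ = 11.8/6.1 = 1.9344
P₀ = [ Σₙ₌₀^1 aⁿ/n! + a^2/(2!(1-ρ)) ]⁻¹
Σ = a^0/0! + a^1/1! = 1.0000 + 1.9344 = 2.9344
a^2/(2!(1-ρ)) = 3.742005/(2 × 0.03278689) = 57.0656
P₀ = 1/(2.9344 + 57.0656) = 0.01667
Lq = P₀·a^2·ρ / (2!(1-ρ)²) = 0.01666667 × 3.742005 × 0.9672131 / (2 × 0.001074980) = 28.0572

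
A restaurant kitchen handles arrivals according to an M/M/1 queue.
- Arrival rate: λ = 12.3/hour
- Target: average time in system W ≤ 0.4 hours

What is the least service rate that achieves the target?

For M/M/1: W = 1/(μ-λ)
Need W ≤ 0.4, so 1/(μ-λ) ≤ 0.4
μ - λ ≥ 1/0.4 = 2.5000
μ ≥ 12.3 + 2.5000 = 14.8000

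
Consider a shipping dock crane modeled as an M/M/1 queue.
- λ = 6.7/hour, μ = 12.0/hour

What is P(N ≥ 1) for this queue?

ρ = λ/μ = 6.7/12.0 = 0.5583
P(N ≥ n) = ρⁿ
P(N ≥ 1) = 0.5583^1
P(N ≥ 1) = 0.5583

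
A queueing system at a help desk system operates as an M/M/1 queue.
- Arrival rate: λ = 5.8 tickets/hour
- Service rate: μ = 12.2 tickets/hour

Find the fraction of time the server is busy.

Server utilization: ρ = λ/μ
ρ = 5.8/12.2 = 0.4754
The server is busy 47.54% of the time.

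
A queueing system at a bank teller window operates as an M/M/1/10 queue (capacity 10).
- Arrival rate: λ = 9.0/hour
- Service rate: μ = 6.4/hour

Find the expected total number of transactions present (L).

ρ = λ/μ = 9.0/6.4 = 1.40625
P₀ = (1-ρ)/(1-ρ^(K+1)) = (1-1.40625)/(1-1.40625^11) = -0.40625/-41.5293 = 0.009782
P_K = P₀×ρ^K = 0.009782 × 1.40625^10 = 0.009782 × 30.2430 = 0.2958
L = ρ[1 - (K+1)ρ^K + Kρ^(K+1)] / [(1-ρ)(1-ρ^(K+1))]
L = 1.40625 × (1 - 11×30.24303 + 10×42.52927) / ((1 - 1.40625) × (1 - 42.52927)) = 7.8033 transactions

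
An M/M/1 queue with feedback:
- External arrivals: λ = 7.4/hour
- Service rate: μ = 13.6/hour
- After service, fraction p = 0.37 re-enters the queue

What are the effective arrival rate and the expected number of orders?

Effective arrival rate: λ_eff = λ/(1-p) = 7.4/(1-0.37) = 7.4/0.63 = 11.74603
ρ = λ_eff/μ = 11.74603/13.6 = 0.863679
L = ρ/(1-ρ) = 0.863679/(1-0.863679) = 6.3356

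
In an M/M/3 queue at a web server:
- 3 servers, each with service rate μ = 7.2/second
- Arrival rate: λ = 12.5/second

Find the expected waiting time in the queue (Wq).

Traffic intensity: ρ = λ/(cμ) = 12.5/(3×7.2) = 0.5787
Since ρ = 0.5787 < 1, system is stable.
Offered load a = λ/μ = cρ = 12.5/7.2 = 1.7361
P₀ = [ Σₙ₌₀^2 aⁿ/n! + a^3/(3!(1-ρ)) ]⁻¹
Σ = a^0/0! + a^1/1! + a^2/2! = 1.000000 + 1.736111 + 1.507041 = 4.2432
a^3/(3!(1-ρ)) = 5.2328/(6 × 0.4213) = 2.0701
P₀ = 1/(4.2432 + 2.0701) = 0.1584
Lq = P₀·a^3·ρ / (3!(1-ρ)²) = 0.1584 × 5.2328 × 0.5787 / (6 × 0.1775) = 0.4504
Wq = Lq/λ = 0.4504/12.5 = 0.03603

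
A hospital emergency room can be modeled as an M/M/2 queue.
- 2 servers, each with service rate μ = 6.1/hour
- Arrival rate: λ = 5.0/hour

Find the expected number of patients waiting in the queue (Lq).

Traffic intensity: ρ = λ/(cμ) = 5.0/(2×6.1) = 0.4098
Since ρ = 0.4098 < 1, system is stable.
Offered load a = λ/μ = cρ = 5.0/6.1 = 0.8197
P₀ = [ Σₙ₌₀^1 aⁿ/n! + a^2/(2!(1-ρ)) ]⁻¹
Σ = a^0/0! + a^1/1! = 1.0000 + 0.8197 = 1.8197
a^2/(2!(1-ρ)) = 0.6719/(2 × 0.5902) = 0.5692
P₀ = 1/(1.8197 + 0.5692) = 0.4186
Lq = P₀·a^2·ρ / (2!(1-ρ)²) = 0.4186 × 0.6719 × 0.4098 / (2 × 0.3483) = 0.1655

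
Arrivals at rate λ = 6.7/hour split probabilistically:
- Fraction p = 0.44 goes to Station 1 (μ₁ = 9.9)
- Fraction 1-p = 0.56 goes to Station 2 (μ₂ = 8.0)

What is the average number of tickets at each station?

Effective rates: λ₁ = 6.7×0.44 = 2.948, λ₂ = 6.7×0.56 = 3.752
Station 1: ρ₁ = 2.948/9.9 = 0.2978, L₁ = ρ₁/(1-ρ₁) = 0.2978/(1-0.2978) = 0.4241
Station 2: ρ₂ = 3.752/8.0 = 0.4690, L₂ = ρ₂/(1-ρ₂) = 0.4690/(1-0.4690) = 0.8832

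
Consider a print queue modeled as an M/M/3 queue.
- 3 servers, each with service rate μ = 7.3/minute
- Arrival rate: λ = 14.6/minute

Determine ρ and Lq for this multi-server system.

Traffic intensity: ρ = λ/(cμ) = 14.6/(3×7.3) = 0.6667
Since ρ = 0.6667 < 1, system is stable.
Offered load a = λ/μ = cρ = 14.6/7.3 = 2.0000
P₀ = [ Σₙ₌₀^2 aⁿ/n! + a^3/(3!(1-ρ)) ]⁻¹
Σ = a^0/0! + a^1/1! + a^2/2! = 1.0000 + 2.0000 + 2.0000 = 5.0000
a^3/(3!(1-ρ)) = 8.0000/(6 × 0.33333) = 4.0000
P₀ = 1/(5.0000 + 4.0000) = 0.1111
Lq = P₀·a^3·ρ / (3!(1-ρ)²) = 0.1111 × 8.0000 × 0.6667 / (6 × 0.1111) = 0.8889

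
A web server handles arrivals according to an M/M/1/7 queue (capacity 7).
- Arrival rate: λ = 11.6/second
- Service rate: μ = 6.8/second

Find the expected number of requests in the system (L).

ρ = λ/μ = 11.6/6.8 = 1.705882
P₀ = (1-ρ)/(1-ρ^(K+1)) = (1-1.705882)/(1-1.705882^8) = -0.70588/-70.7120 = 0.009982
P_K = P₀×ρ^K = 0.009982 × 1.705882^7 = 0.009982 × 42.0381 = 0.4196
L = ρ[1 - (K+1)ρ^K + Kρ^(K+1)] / [(1-ρ)(1-ρ^(K+1))]
L = 1.705882 × (1 - 8×42.0381 + 7×71.7120) / ((1 - 1.705882) × (1 - 71.7120)) = 5.6965 requests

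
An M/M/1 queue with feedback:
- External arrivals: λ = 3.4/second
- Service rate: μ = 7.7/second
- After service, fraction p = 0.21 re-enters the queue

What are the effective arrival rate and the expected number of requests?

Effective arrival rate: λ_eff = λ/(1-p) = 3.4/(1-0.21) = 3.4/0.79 = 4.303797
ρ = λ_eff/μ = 4.303797/7.7 = 0.55893
L = ρ/(1-ρ) = 0.55893/(1-0.55893) = 1.2672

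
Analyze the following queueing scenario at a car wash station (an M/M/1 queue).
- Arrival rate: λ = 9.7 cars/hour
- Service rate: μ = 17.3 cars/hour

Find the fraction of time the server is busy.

Server utilization: ρ = λ/μ
ρ = 9.7/17.3 = 0.5607
The server is busy 56.07% of the time.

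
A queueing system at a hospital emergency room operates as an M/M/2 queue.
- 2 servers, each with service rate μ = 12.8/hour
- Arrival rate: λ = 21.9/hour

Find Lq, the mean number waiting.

Traffic intensity: ρ = λ/(cμ) = 21.9/(2×12.8) = 0.8555
Since ρ = 0.8555 < 1, system is stable.
Offered load a = λ/μ = cρ = 21.9/12.8 = 1.7109
P₀ = [ Σₙ₌₀^1 aⁿ/n! + a^2/(2!(1-ρ)) ]⁻¹
Σ = a^0/0! + a^1/1! = 1.0000 + 1.7109 = 2.7109
a^2/(2!(1-ρ)) = 2.92731/(2 × 0.144531) = 10.1269
P₀ = 1/(2.7109 + 10.1269) = 0.07789
Lq = P₀·a^2·ρ / (2!(1-ρ)²) = 0.0778947 × 2.92731 × 0.855469 / (2 × 0.0208893) = 4.6690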